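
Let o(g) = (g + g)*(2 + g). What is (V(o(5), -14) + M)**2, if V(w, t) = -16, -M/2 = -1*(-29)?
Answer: 5476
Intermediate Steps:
M = -58 (M = -(-2)*(-29) = -2*29 = -58)
o(g) = 2*g*(2 + g) (o(g) = (2*g)*(2 + g) = 2*g*(2 + g))
(V(o(5), -14) + M)**2 = (-16 - 58)**2 = (-74)**2 = 5476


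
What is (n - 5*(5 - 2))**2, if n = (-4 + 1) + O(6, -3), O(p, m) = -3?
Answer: 441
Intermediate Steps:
n = -6 (n = (-4 + 1) - 3 = -3 - 3 = -6)
(n - 5*(5 - 2))**2 = (-6 - 5*(5 - 2))**2 = (-6 - 5*3)**2 = (-6 - 15)**2 = (-21)**2 = 441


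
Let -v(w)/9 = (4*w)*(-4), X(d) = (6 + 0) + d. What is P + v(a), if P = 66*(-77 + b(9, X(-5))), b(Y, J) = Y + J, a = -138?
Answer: -24294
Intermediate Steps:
X(d) = 6 + d
b(Y, J) = J + Y
P = -4422 (P = 66*(-77 + ((6 - 5) + 9)) = 66*(-77 + (1 + 9)) = 66*(-77 + 10) = 66*(-67) = -4422)
v(w) = 144*w (v(w) = -9*4*w*(-4) = -(-144)*w = 144*w)
P + v(a) = -4422 + 144*(-138) = -4422 - 19872 = -24294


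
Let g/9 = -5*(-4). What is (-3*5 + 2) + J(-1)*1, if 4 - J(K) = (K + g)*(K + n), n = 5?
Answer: -725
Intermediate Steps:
g = 180 (g = 9*(-5*(-4)) = 9*20 = 180)
J(K) = 4 - (5 + K)*(180 + K) (J(K) = 4 - (K + 180)*(K + 5) = 4 - (180 + K)*(5 + K) = 4 - (5 + K)*(180 + K))
(-3*5 + 2) + J(-1)*1 = (-3*5 + 2) + (-896 - 1*(-1)² - 185*(-1))*1 = (-15 + 2) + (-896 - 1*1 + 185)*1 = -13 + (-896 - 1 + 185)*1 = -13 - 712*1 = -13 - 712 = -725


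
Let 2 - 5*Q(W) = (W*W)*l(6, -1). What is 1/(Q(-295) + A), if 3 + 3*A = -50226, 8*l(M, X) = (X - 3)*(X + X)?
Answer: -5/170738 ≈ -2.9285e-5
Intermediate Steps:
l(M, X) = X*(-3 + X)/4 (l(M, X) = ((X - 3)*(X + X))/8 = ((-3 + X)*(2*X))/8 = (2*X*(-3 + X))/8 = X*(-3 + X)/4)
A = -16743 (A = -1 + (1/3)*(-50226) = -1 - 16742 = -16743)
Q(W) = 2/5 - W**2/5 (Q(W) = 2/5 - W*W*(1/4)*(-1)*(-3 - 1)/5 = 2/5 - W**2*(1/4)*(-1)*(-4)/5 = 2/5 - W**2/5)
1/(Q(-295) + A) = 1/((2/5 - 1/5*(-295)**2) - 16743) = 1/((2/5 - 1/5*87025) - 16743) = 1/((2/5 - 17405) - 16743) = 1/(-87023/5 - 16743) = 1/(-170738/5) = -5/170738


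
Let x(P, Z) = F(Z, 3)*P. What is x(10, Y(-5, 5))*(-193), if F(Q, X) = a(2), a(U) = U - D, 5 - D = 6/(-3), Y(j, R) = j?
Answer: 9650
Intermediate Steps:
D = 7 (D = 5 - 6/(-3) = 5 - 6*(-1)/3 = 5 - 1*(-2) = 5 + 2 = 7)
a(U) = -7 + U (a(U) = U - 1*7 = U - 7 = -7 + U)
F(Q, X) = -5 (F(Q, X) = -7 + 2 = -5)
x(P, Z) = -5*P
x(10, Y(-5, 5))*(-193) = -5*10*(-193) = -50*(-193) = 9650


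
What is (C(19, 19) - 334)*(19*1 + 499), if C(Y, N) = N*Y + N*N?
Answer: 200984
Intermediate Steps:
C(Y, N) = N² + N*Y (C(Y, N) = N*Y + N² = N² + N*Y)
(C(19, 19) - 334)*(19*1 + 499) = (19*(19 + 19) - 334)*(19*1 + 499) = (19*38 - 334)*(19 + 499) = (722 - 334)*518 = 388*518 = 200984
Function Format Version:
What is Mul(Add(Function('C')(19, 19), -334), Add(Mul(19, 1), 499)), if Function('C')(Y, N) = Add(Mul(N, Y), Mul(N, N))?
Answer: 200984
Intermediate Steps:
Function('C')(Y, N) = Add(Pow(N, 2), Mul(N, Y)) (Function('C')(Y, N) = Add(Mul(N, Y), Pow(N, 2)) = Add(Pow(N, 2), Mul(N, Y)))
Mul(Add(Function('C')(19, 19), -334), Add(Mul(19, 1), 499)) = Mul(Add(Mul(19, Add(19, 19)), -334), Add(Mul(19, 1), 499)) = Mul(Add(Mul(19, 38), -334), Add(19, 499)) = Mul(Add(722, -334), 518) = Mul(388, 518) = 200984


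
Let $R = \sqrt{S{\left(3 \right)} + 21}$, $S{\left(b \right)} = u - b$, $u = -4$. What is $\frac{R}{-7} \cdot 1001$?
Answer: $- 143 \sqrt{14} \approx -535.06$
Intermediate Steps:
$S{\left(b \right)} = -4 - b$
$R = \sqrt{14}$ ($R = \sqrt{\left(-4 - 3\right) + 21} = \sqrt{-7 + 21} = \sqrt{14} \approx 3.7417$)
$\frac{R}{-7} \cdot 1001 = \frac{\sqrt{14}}{-7} \cdot 1001 = \sqrt{14} \left(- \frac{1}{7}\right) 1001 = - \frac{\sqrt{14}}{7} \cdot 1001 = - 143 \sqrt{14}$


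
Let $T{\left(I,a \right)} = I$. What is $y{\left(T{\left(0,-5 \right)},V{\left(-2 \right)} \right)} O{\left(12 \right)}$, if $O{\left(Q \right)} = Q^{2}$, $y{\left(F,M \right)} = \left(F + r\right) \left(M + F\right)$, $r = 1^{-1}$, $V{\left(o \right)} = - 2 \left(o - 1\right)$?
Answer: $864$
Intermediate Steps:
$V{\left(o \right)} = 2 - 2 o$ ($V{\left(o \right)} = - 2 \left(-1 + o\right) = 2 - 2 o$)
$r = 1$
$y{\left(F,M \right)} = \left(1 + F\right) \left(F + M\right)$ ($y{\left(F,M \right)} = \left(F + 1\right) \left(M + F\right) = \left(1 + F\right) \left(F + M\right)$)
$y{\left(T{\left(0,-5 \right)},V{\left(-2 \right)} \right)} O{\left(12 \right)} = \left(0 + \left(2 - -4\right) + 0^{2} + 0 \left(2 - -4\right)\right) 12^{2} = \left(0 + \left(2 + 4\right) + 0 + 0 \left(2 + 4\right)\right) 144 = \left(0 + 6 + 0 + 0 \cdot 6\right) 144 = \left(0 + 6 + 0 + 0\right) 144 = 6 \cdot 144 = 864$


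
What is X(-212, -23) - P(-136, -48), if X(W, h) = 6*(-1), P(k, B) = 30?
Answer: -36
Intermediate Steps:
X(W, h) = -6
X(-212, -23) - P(-136, -48) = -6 - 1*30 = -6 - 30 = -36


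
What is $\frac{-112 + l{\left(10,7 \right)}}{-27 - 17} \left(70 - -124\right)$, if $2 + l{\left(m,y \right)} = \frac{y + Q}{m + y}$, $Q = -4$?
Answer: $\frac{187695}{374} \approx 501.86$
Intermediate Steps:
$l{\left(m,y \right)} = -2 + \frac{-4 + y}{m + y}$ ($l{\left(m,y \right)} = -2 + \frac{y - 4}{m + y} = -2 + \frac{-4 + y}{m + y}$)
$\frac{-112 + l{\left(10,7 \right)}}{-27 - 17} \left(70 - -124\right) = \frac{-112 + \frac{-4 - 7 - 20}{10 + 7}}{-27 - 17} \left(70 - -124\right) = \frac{-112 + \frac{-4 - 7 - 20}{17}}{-44} \left(70 + 124\right) = \left(-112 + \frac{1}{17} \left(-31\right)\right) \left(- \frac{1}{44}\right) 194 = \left(-112 - \frac{31}{17}\right) \left(- \frac{1}{44}\right) 194 = \left(- \frac{1935}{17}\right) \left(- \frac{1}{44}\right) 194 = \frac{1935}{748} \cdot 194 = \frac{187695}{374}$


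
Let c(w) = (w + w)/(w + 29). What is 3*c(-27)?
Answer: -81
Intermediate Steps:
c(w) = 2*w/(29 + w) (c(w) = (2*w)/(29 + w) = 2*w/(29 + w))
3*c(-27) = 3*(2*(-27)/(29 - 27)) = 3*(2*(-27)/2) = 3*(2*(-27)*(½)) = 3*(-27) = -81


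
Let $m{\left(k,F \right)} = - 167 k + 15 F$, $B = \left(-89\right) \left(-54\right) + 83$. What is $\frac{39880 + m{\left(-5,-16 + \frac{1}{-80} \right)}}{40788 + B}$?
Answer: $\frac{647597}{730832} \approx 0.88611$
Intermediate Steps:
$B = 4889$ ($B = 4806 + 83 = 4889$)
$\frac{39880 + m{\left(-5,-16 + \frac{1}{-80} \right)}}{40788 + B} = \frac{39880 + \left(\left(-167\right) \left(-5\right) + 15 \left(-16 + \frac{1}{-80}\right)\right)}{40788 + 4889} = \frac{39880 + \left(835 + 15 \left(-16 - \frac{1}{80}\right)\right)}{45677} = \left(39880 + \left(835 + 15 \left(- \frac{1281}{80}\right)\right)\right) \frac{1}{45677} = \left(39880 + \left(835 - \frac{3843}{16}\right)\right) \frac{1}{45677} = \left(39880 + \frac{9517}{16}\right) \frac{1}{45677} = \frac{647597}{16} \cdot \frac{1}{45677} = \frac{647597}{730832}$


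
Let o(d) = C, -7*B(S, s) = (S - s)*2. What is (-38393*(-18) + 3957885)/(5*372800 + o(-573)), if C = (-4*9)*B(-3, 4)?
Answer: 4648959/1863928 ≈ 2.4942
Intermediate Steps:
B(S, s) = -2*S/7 + 2*s/7 (B(S, s) = -(S - s)*2/7 = -(-2*s + 2*S)/7 = -2*S/7 + 2*s/7)
C = -72 (C = (-4*9)*(-2/7*(-3) + (2/7)*4) = -36*(6/7 + 8/7) = -36*2 = -72)
o(d) = -72
(-38393*(-18) + 3957885)/(5*372800 + o(-573)) = (-38393*(-18) + 3957885)/(5*372800 - 72) = (691074 + 3957885)/(1864000 - 72) = 4648959/1863928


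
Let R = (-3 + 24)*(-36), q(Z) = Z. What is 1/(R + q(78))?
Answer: -1/678 ≈ -0.0014749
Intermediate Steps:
R = -756 (R = 21*(-36) = -756)
1/(R + q(78)) = 1/(-756 + 78) = 1/(-678) = -1/678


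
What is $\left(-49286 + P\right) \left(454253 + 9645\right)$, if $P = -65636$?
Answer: $-53312085956$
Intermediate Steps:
$\left(-49286 + P\right) \left(454253 + 9645\right) = \left(-49286 - 65636\right) \left(454253 + 9645\right) = \left(-114922\right) 463898 = -53312085956$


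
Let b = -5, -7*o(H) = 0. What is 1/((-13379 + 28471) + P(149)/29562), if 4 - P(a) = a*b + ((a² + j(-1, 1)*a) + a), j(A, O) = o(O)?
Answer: 29562/446128103 ≈ 6.6263e-5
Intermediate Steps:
o(H) = 0 (o(H) = -⅐*0 = 0)
j(A, O) = 0
P(a) = 4 - a² + 4*a (P(a) = 4 - (a*(-5) + ((a² + 0*a) + a)) = 4 - (-5*a + ((a² + 0) + a)) = 4 - (-5*a + (a² + a)) = 4 - (-5*a + (a + a²)) = 4 - (a² - 4*a) = 4 + (-a² + 4*a) = 4 - a² + 4*a)
1/((-13379 + 28471) + P(149)/29562) = 1/((-13379 + 28471) + (4 - 1*149² + 4*149)/29562) = 1/(15092 + (4 - 1*22201 + 596)*(1/29562)) = 1/(15092 + (4 - 22201 + 596)*(1/29562)) = 1/(15092 - 21601*1/29562) = 1/(15092 - 21601/29562) = 1/(446128103/29562) = 29562/446128103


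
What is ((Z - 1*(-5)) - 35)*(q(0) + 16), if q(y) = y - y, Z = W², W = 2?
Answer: -416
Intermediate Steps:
Z = 4 (Z = 2² = 4)
q(y) = 0
((Z - 1*(-5)) - 35)*(q(0) + 16) = ((4 - 1*(-5)) - 35)*(0 + 16) = ((4 + 5) - 35)*16 = (9 - 35)*16 = -26*16 = -416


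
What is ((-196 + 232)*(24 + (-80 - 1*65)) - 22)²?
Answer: 19166884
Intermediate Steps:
((-196 + 232)*(24 + (-80 - 1*65)) - 22)² = (36*(24 + (-80 - 65)) - 22)² = (36*(24 - 145) - 22)² = (36*(-121) - 22)² = (-4356 - 22)² = (-4378)² = 19166884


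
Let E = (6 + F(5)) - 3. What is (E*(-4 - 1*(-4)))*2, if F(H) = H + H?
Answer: 0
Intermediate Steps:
F(H) = 2*H
E = 13 (E = (6 + 2*5) - 3 = (6 + 10) - 3 = 16 - 3 = 13)
(E*(-4 - 1*(-4)))*2 = (13*(-4 - 1*(-4)))*2 = (13*(-4 + 4))*2 = (13*0)*2 = 0*2 = 0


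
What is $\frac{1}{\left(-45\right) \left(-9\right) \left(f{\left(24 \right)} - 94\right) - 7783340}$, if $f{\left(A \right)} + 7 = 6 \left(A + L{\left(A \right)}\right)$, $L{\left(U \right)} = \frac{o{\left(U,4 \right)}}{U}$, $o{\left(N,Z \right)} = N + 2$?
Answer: $- \frac{2}{15526585} \approx -1.2881 \cdot 10^{-7}$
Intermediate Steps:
$o{\left(N,Z \right)} = 2 + N$
$L{\left(U \right)} = \frac{2 + U}{U}$
$f{\left(A \right)} = -7 + 6 A + \frac{6 \left(2 + A\right)}{A}$ ($f{\left(A \right)} = -7 + 6 \left(A + \frac{2 + A}{A}\right) = -7 + \left(6 A + \frac{6 \left(2 + A\right)}{A}\right) = -7 + 6 A + \frac{6 \left(2 + A\right)}{A}$)
$\frac{1}{\left(-45\right) \left(-9\right) \left(f{\left(24 \right)} - 94\right) - 7783340} = \frac{1}{\left(-45\right) \left(-9\right) \left(\left(-1 + 6 \cdot 24 + \frac{12}{24}\right) - 94\right) - 7783340} = \frac{1}{405 \left(\left(-1 + 144 + 12 \cdot \frac{1}{24}\right) - 94\right) - 7783340} = \frac{1}{405 \left(\left(-1 + 144 + \frac{1}{2}\right) - 94\right) - 7783340} = \frac{1}{405 \left(\frac{287}{2} - 94\right) - 7783340} = \frac{1}{405 \cdot \frac{99}{2} - 7783340} = \frac{1}{\frac{40095}{2} - 7783340} = \frac{1}{- \frac{15526585}{2}} = - \frac{2}{15526585}$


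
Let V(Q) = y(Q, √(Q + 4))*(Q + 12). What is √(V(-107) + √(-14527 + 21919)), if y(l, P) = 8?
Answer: 2*√(-190 + √462) ≈ 25.962*I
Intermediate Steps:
V(Q) = 96 + 8*Q (V(Q) = 8*(Q + 12) = 8*(12 + Q) = 96 + 8*Q)
√(V(-107) + √(-14527 + 21919)) = √((96 + 8*(-107)) + √(-14527 + 21919)) = √((96 - 856) + √7392) = √(-760 + 4*√462)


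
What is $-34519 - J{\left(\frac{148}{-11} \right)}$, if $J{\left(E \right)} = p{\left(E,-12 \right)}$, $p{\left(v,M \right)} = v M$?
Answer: $- \frac{381485}{11} \approx -34680.0$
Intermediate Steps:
$p{\left(v,M \right)} = M v$
$J{\left(E \right)} = - 12 E$
$-34519 - J{\left(\frac{148}{-11} \right)} = -34519 - - 12 \frac{148}{-11} = -34519 - - 12 \cdot 148 \left(- \frac{1}{11}\right) = -34519 - \left(-12\right) \left(- \frac{148}{11}\right) = -34519 - \frac{1776}{11} = - \frac{381485}{11}$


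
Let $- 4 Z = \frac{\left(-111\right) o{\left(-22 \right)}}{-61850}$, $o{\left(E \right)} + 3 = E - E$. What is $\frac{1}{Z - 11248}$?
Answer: $- \frac{247400}{2782754867} \approx -8.8905 \cdot 10^{-5}$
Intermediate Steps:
$o{\left(E \right)} = -3$ ($o{\left(E \right)} = -3 + \left(E - E\right) = -3 + 0 = -3$)
$Z = \frac{333}{247400}$ ($Z = - \frac{\left(-111\right) \left(-3\right) \frac{1}{-61850}}{4} = - \frac{333 \left(- \frac{1}{61850}\right)}{4} = \left(- \frac{1}{4}\right) \left(- \frac{333}{61850}\right) = \frac{333}{247400} \approx 0.001346$)
$\frac{1}{Z - 11248} = \frac{1}{\frac{333}{247400} - 11248} = \frac{1}{- \frac{2782754867}{247400}} = - \frac{247400}{2782754867}$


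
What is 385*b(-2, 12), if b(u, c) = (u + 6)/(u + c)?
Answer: 154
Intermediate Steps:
b(u, c) = (6 + u)/(c + u)
385*b(-2, 12) = 385*((6 - 2)/(12 - 2)) = 385*(4/10) = 385*((⅒)*4) = 385*(⅖) = 154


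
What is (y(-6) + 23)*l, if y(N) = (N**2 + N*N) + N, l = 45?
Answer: 4005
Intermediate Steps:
y(N) = N + 2*N**2 (y(N) = (N**2 + N**2) + N = 2*N**2 + N = N + 2*N**2)
(y(-6) + 23)*l = (-6*(1 + 2*(-6)) + 23)*45 = (-6*(1 - 12) + 23)*45 = (-6*(-11) + 23)*45 = (66 + 23)*45 = 89*45 = 4005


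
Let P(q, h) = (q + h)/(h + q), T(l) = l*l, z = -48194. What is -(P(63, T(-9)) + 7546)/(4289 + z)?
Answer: 7547/43905 ≈ 0.17189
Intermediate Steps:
T(l) = l²
P(q, h) = 1 (P(q, h) = (h + q)/(h + q) = 1)
-(P(63, T(-9)) + 7546)/(4289 + z) = -(1 + 7546)/(4289 - 48194) = -7547/(-43905) = -7547*(-1)/43905 = -1*(-7547/43905) = 7547/43905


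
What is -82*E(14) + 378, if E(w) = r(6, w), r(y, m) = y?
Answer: -114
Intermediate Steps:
E(w) = 6
-82*E(14) + 378 = -82*6 + 378 = -492 + 378 = -114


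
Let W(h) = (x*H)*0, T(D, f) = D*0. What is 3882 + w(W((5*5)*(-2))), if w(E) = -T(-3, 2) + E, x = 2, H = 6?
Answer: 3882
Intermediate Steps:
T(D, f) = 0
W(h) = 0 (W(h) = (2*6)*0 = 12*0 = 0)
w(E) = E (w(E) = -1*0 + E = 0 + E = E)
3882 + w(W((5*5)*(-2))) = 3882 + 0 = 3882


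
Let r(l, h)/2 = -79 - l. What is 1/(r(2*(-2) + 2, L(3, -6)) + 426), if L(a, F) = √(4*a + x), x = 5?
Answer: 1/272 ≈ 0.0036765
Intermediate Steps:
L(a, F) = √(5 + 4*a) (L(a, F) = √(4*a + 5) = √(5 + 4*a))
r(l, h) = -158 - 2*l (r(l, h) = 2*(-79 - l) = -158 - 2*l)
1/(r(2*(-2) + 2, L(3, -6)) + 426) = 1/((-158 - 2*(2*(-2) + 2)) + 426) = 1/((-158 - 2*(-4 + 2)) + 426) = 1/((-158 - 2*(-2)) + 426) = 1/((-158 + 4) + 426) = 1/(-154 + 426) = 1/272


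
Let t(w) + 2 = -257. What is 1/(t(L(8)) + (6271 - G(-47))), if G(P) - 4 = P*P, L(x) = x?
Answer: 1/3799 ≈ 0.00026323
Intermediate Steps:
t(w) = -259 (t(w) = -2 - 257 = -259)
G(P) = 4 + P**2 (G(P) = 4 + P*P = 4 + P**2)
1/(t(L(8)) + (6271 - G(-47))) = 1/(-259 + (6271 - (4 + (-47)**2))) = 1/(-259 + (6271 - (4 + 2209))) = 1/(-259 + (6271 - 1*2213)) = 1/(-259 + (6271 - 2213)) = 1/(-259 + 4058) = 1/3799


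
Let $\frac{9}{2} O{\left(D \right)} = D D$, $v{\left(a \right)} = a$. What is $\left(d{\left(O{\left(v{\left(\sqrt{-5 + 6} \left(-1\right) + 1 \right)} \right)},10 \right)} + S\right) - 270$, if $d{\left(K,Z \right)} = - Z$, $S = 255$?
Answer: $-25$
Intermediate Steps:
$O{\left(D \right)} = \frac{2 D^{2}}{9}$ ($O{\left(D \right)} = \frac{2 D D}{9} = \frac{2 D^{2}}{9}$)
$\left(d{\left(O{\left(v{\left(\sqrt{-5 + 6} \left(-1\right) + 1 \right)} \right)},10 \right)} + S\right) - 270 = \left(\left(-1\right) 10 + 255\right) - 270 = \left(-10 + 255\right) - 270 = 245 - 270 = -25$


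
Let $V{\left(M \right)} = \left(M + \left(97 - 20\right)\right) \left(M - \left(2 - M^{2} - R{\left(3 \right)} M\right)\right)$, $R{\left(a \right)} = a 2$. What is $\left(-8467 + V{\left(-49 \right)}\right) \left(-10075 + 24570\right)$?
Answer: $711718995$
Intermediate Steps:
$R{\left(a \right)} = 2 a$
$V{\left(M \right)} = \left(77 + M\right) \left(-2 + M^{2} + 7 M\right)$ ($V{\left(M \right)} = \left(M + \left(97 - 20\right)\right) \left(M - \left(2 - M^{2} - 2 \cdot 3 M\right)\right) = \left(M + \left(97 - 20\right)\right) \left(M - \left(2 - M^{2} - 6 M\right)\right) = \left(M + 77\right) \left(M + \left(-2 + M^{2} + 6 M\right)\right) = \left(77 + M\right) \left(-2 + M^{2} + 7 M\right)$)
$\left(-8467 + V{\left(-49 \right)}\right) \left(-10075 + 24570\right) = \left(-8467 + \left(-154 + \left(-49\right)^{3} + 84 \left(-49\right)^{2} + 537 \left(-49\right)\right)\right) \left(-10075 + 24570\right) = \left(-8467 - -57568\right) 14495 = \left(-8467 + 57568\right) 14495 = 49101 \cdot 14495 = 711718995$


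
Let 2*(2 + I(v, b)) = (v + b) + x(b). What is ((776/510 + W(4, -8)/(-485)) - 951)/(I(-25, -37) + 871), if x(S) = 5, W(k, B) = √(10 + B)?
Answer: -484234/428655 - 2*√2/815285 ≈ -1.1297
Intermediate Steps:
I(v, b) = ½ + b/2 + v/2 (I(v, b) = -2 + ((v + b) + 5)/2 = -2 + ((b + v) + 5)/2 = -2 + (5 + b + v)/2 = -2 + (5/2 + b/2 + v/2) = ½ + b/2 + v/2)
((776/510 + W(4, -8)/(-485)) - 951)/(I(-25, -37) + 871) = ((776/510 + √(10 - 8)/(-485)) - 951)/((½ + (½)*(-37) + (½)*(-25)) + 871) = ((776*(1/510) + √2*(-1/485)) - 951)/((½ - 37/2 - 25/2) + 871) = ((388/255 - √2/485) - 951)/(-61/2 + 871) = (-242117/255 - √2/485)/(1681/2) = (-242117/255 - √2/485)*(2/1681) = -484234/428655 - 2*√2/815285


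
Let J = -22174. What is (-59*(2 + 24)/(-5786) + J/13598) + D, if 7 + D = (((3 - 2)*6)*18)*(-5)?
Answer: -10786080187/19669507 ≈ -548.37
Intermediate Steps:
D = -547 (D = -7 + (((3 - 2)*6)*18)*(-5) = -7 + ((1*6)*18)*(-5) = -7 + (6*18)*(-5) = -7 + 108*(-5) = -7 - 540 = -547)
(-59*(2 + 24)/(-5786) + J/13598) + D = (-59*(2 + 24)/(-5786) - 22174/13598) - 547 = (-59*26*(-1/5786) - 22174*1/13598) - 547 = (-1534*(-1/5786) - 11087/6799) - 547 = (767/2893 - 11087/6799) - 547 = -26859858/19669507 - 547 = -10786080187/19669507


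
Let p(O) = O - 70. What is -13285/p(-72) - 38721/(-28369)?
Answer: 382380547/4028398 ≈ 94.921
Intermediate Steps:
p(O) = -70 + O
-13285/p(-72) - 38721/(-28369) = -13285/(-70 - 72) - 38721/(-28369) = -13285/(-142) - 38721*(-1/28369) = -13285*(-1/142) + 38721/28369 = 13285/142 + 38721/28369 = 382380547/4028398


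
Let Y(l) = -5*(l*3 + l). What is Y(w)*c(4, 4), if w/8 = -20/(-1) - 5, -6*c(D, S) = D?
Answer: 1600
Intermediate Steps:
c(D, S) = -D/6
w = 120 (w = 8*(-20/(-1) - 5) = 8*(-20*(-1) - 5) = 8*(-4*(-5) - 5) = 8*(20 - 5) = 8*15 = 120)
Y(l) = -20*l (Y(l) = -5*(3*l + l) = -20*l)
Y(w)*c(4, 4) = (-20*120)*(-⅙*4) = -2400*(-⅔) = 1600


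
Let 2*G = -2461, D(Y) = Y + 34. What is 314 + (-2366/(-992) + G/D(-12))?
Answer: 1421033/5456 ≈ 260.45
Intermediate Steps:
D(Y) = 34 + Y
G = -2461/2 (G = (½)*(-2461) = -2461/2 ≈ -1230.5)
314 + (-2366/(-992) + G/D(-12)) = 314 + (-2366/(-992) - 2461/(2*(34 - 12))) = 314 + (-2366*(-1/992) - 2461/2/22) = 314 + (1183/496 - 2461/2*1/22) = 314 + (1183/496 - 2461/44) = 314 - 292151/5456 = 1421033/5456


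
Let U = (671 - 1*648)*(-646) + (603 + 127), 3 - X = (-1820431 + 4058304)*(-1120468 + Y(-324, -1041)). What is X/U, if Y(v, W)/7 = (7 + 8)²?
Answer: -156496277162/883 ≈ -1.7723e+8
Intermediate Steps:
Y(v, W) = 1575 (Y(v, W) = 7*(7 + 8)² = 7*15² = 7*225 = 1575)
X = 2503940434592 (X = 3 - (-1820431 + 4058304)*(-1120468 + 1575) = 3 - 2237873*(-1118893) = 3 - 1*(-2503940434589) = 3 + 2503940434589 = 2503940434592)
U = -14128 (U = (671 - 648)*(-646) + 730 = 23*(-646) + 730 = -14858 + 730 = -14128)
X/U = 2503940434592/(-14128) = 2503940434592*(-1/14128) = -156496277162/883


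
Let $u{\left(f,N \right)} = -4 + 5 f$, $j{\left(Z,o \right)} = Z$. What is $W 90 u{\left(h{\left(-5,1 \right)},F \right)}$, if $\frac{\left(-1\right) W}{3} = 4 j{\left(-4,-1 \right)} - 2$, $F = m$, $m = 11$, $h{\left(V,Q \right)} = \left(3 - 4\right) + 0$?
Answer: $-43740$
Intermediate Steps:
$h{\left(V,Q \right)} = -1$ ($h{\left(V,Q \right)} = -1 + 0 = -1$)
$F = 11$
$W = 54$ ($W = - 3 \left(4 \left(-4\right) - 2\right) = - 3 \left(-16 - 2\right) = \left(-3\right) \left(-18\right) = 54$)
$W 90 u{\left(h{\left(-5,1 \right)},F \right)} = 54 \cdot 90 \left(-4 + 5 \left(-1\right)\right) = 4860 \left(-4 - 5\right) = 4860 \left(-9\right) = -43740$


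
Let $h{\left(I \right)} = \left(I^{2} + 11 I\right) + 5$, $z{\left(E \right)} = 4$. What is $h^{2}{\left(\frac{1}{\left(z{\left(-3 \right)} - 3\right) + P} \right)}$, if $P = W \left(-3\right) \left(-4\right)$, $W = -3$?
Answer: $\frac{32959081}{1500625} \approx 21.964$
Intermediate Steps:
$P = -36$ ($P = \left(-3\right) \left(-3\right) \left(-4\right) = 9 \left(-4\right) = -36$)
$h{\left(I \right)} = 5 + I^{2} + 11 I$
$h^{2}{\left(\frac{1}{\left(z{\left(-3 \right)} - 3\right) + P} \right)} = \left(5 + \left(\frac{1}{\left(4 - 3\right) - 36}\right)^{2} + \frac{11}{\left(4 - 3\right) - 36}\right)^{2} = \left(5 + \left(\frac{1}{1 - 36}\right)^{2} + \frac{11}{1 - 36}\right)^{2} = \left(5 + \left(\frac{1}{-35}\right)^{2} + \frac{11}{-35}\right)^{2} = \left(5 + \left(- \frac{1}{35}\right)^{2} + 11 \left(- \frac{1}{35}\right)\right)^{2} = \left(5 + \frac{1}{1225} - \frac{11}{35}\right)^{2} = \left(\frac{5741}{1225}\right)^{2} = \frac{32959081}{1500625}$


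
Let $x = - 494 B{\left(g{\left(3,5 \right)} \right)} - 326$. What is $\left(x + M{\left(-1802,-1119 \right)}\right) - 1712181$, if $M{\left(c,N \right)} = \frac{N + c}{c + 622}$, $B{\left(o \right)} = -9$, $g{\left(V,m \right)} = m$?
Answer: $- \frac{2015509059}{1180} \approx -1.7081 \cdot 10^{6}$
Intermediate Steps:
$M{\left(c,N \right)} = \frac{N + c}{622 + c}$
$x = 4120$ ($x = \left(-494\right) \left(-9\right) - 326 = 4446 - 326 = 4120$)
$\left(x + M{\left(-1802,-1119 \right)}\right) - 1712181 = \left(4120 + \frac{-1119 - 1802}{622 - 1802}\right) - 1712181 = \left(4120 + \frac{1}{-1180} \left(-2921\right)\right) - 1712181 = \left(4120 - - \frac{2921}{1180}\right) - 1712181 = \left(4120 + \frac{2921}{1180}\right) - 1712181 = \frac{4864521}{1180} - 1712181 = - \frac{2015509059}{1180}$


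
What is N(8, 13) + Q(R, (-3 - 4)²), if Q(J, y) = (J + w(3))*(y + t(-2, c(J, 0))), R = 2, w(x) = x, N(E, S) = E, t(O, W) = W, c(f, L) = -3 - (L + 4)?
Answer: 218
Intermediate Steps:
c(f, L) = -7 - L (c(f, L) = -3 - (4 + L) = -3 + (-4 - L) = -7 - L)
Q(J, y) = (-7 + y)*(3 + J) (Q(J, y) = (J + 3)*(y + (-7 - 1*0)) = (3 + J)*(y + (-7 + 0)) = (3 + J)*(y - 7) = (3 + J)*(-7 + y) = (-7 + y)*(3 + J))
N(8, 13) + Q(R, (-3 - 4)²) = 8 + (-21 - 7*2 + 3*(-3 - 4)² + 2*(-3 - 4)²) = 8 + (-21 - 14 + 3*(-7)² + 2*(-7)²) = 8 + (-21 - 14 + 3*49 + 2*49) = 8 + (-21 - 14 + 147 + 98) = 8 + 210 = 218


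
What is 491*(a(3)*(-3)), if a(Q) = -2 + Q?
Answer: -1473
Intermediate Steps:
491*(a(3)*(-3)) = 491*((-2 + 3)*(-3)) = 491*(1*(-3)) = 491*(-3) = -1473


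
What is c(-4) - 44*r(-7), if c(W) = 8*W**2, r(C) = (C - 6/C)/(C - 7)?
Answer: 5326/49 ≈ 108.69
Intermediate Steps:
r(C) = (C - 6/C)/(-7 + C)
c(-4) - 44*r(-7) = 8*(-4)**2 - 44*(-6 + (-7)**2)/((-7)*(-7 - 7)) = 8*16 - (-44)*(-6 + 49)/(7*(-14)) = 128 - (-44)*(-1)*43/(7*14) = 128 - 44*43/98 = 128 - 946/49 = 5326/49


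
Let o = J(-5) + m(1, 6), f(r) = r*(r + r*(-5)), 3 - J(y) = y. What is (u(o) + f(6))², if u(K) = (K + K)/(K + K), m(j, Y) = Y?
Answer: 20449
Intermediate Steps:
J(y) = 3 - y
f(r) = -4*r² (f(r) = r*(r - 5*r) = r*(-4*r) = -4*r²)
o = 14 (o = (3 - 1*(-5)) + 6 = (3 + 5) + 6 = 8 + 6 = 14)
u(K) = 1 (u(K) = (2*K)/((2*K)) = (2*K)*(1/(2*K)) = 1)
(u(o) + f(6))² = (1 - 4*6²)² = (1 - 4*36)² = (1 - 144)² = (-143)² = 20449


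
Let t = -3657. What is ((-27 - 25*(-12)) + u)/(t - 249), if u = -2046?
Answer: 197/434 ≈ 0.45392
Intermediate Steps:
((-27 - 25*(-12)) + u)/(t - 249) = ((-27 - 25*(-12)) - 2046)/(-3657 - 249) = ((-27 + 300) - 2046)/(-3906) = (273 - 2046)*(-1/3906) = -1773*(-1/3906) = 197/434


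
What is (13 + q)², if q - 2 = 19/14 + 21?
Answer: 273529/196 ≈ 1395.6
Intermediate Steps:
q = 341/14 (q = 2 + (19/14 + 21) = 2 + 313/14 = 341/14 ≈ 24.357)
(13 + q)² = (13 + 341/14)² = (523/14)² = 273529/196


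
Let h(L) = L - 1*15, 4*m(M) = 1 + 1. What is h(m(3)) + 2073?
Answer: 4117/2 ≈ 2058.5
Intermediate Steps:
m(M) = ½ (m(M) = (1 + 1)/4 = (¼)*2 = ½)
h(L) = -15 + L (h(L) = L - 15 = -15 + L)
h(m(3)) + 2073 = (-15 + ½) + 2073 = -29/2 + 2073 = 4117/2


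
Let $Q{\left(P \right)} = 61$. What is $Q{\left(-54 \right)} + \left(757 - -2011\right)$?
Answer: $2829$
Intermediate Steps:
$Q{\left(-54 \right)} + \left(757 - -2011\right) = 61 + \left(757 - -2011\right) = 61 + \left(757 + 2011\right) = 61 + 2768 = 2829$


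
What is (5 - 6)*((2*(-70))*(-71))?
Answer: -9940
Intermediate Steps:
(5 - 6)*((2*(-70))*(-71)) = -(-140)*(-71) = -1*9940 = -9940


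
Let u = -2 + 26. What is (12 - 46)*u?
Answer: -816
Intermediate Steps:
u = 24
(12 - 46)*u = (12 - 46)*24 = -34*24 = -816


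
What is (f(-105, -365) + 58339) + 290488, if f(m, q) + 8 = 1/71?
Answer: 24766150/71 ≈ 3.4882e+5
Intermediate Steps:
f(m, q) = -567/71 (f(m, q) = -8 + 1/71 = -567/71)
(f(-105, -365) + 58339) + 290488 = (-567/71 + 58339) + 290488 = 4141502/71 + 290488 = 24766150/71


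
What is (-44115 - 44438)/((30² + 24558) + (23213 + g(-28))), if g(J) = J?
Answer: -88553/48643 ≈ -1.8205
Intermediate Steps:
(-44115 - 44438)/((30² + 24558) + (23213 + g(-28))) = (-44115 - 44438)/((30² + 24558) + (23213 - 28)) = -88553/((900 + 24558) + 23185) = -88553/(25458 + 23185) = -88553/48643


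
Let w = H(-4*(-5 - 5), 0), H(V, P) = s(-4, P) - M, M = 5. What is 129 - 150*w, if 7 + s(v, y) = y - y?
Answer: 1929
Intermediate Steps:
s(v, y) = -7 (s(v, y) = -7 + (y - y) = -7 + 0 = -7)
H(V, P) = -12 (H(V, P) = -7 - 1*5 = -7 - 5 = -12)
w = -12
129 - 150*w = 129 - 150*(-12) = 129 + 1800 = 1929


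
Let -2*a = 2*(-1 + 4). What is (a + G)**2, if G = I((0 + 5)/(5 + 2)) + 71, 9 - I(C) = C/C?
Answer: 5776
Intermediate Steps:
a = -3 (a = -(-1 + 4) = -3 ≈ -3.0000)
I(C) = 8 (I(C) = 9 - C/C = 9 - 1*1 = 9 - 1 = 8)
G = 79 (G = 8 + 71 = 79)
(a + G)**2 = (-3 + 79)**2 = 76**2 = 5776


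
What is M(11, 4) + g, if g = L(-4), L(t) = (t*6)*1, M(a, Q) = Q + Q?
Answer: -16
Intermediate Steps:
M(a, Q) = 2*Q
L(t) = 6*t (L(t) = (6*t)*1 = 6*t)
g = -24 (g = 6*(-4) = -24)
M(11, 4) + g = 2*4 - 24 = 8 - 24 = -16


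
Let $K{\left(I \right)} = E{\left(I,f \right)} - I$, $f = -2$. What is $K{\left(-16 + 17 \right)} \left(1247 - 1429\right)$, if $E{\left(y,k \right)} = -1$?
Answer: $364$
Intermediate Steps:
$K{\left(I \right)} = -1 - I$
$K{\left(-16 + 17 \right)} \left(1247 - 1429\right) = \left(-1 - \left(-16 + 17\right)\right) \left(1247 - 1429\right) = \left(-1 - 1\right) \left(-182\right) = \left(-2\right) \left(-182\right) = 364$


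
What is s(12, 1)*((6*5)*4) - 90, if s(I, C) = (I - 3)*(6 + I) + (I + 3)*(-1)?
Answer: 17550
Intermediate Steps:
s(I, C) = -3 - I + (-3 + I)*(6 + I) (s(I, C) = (-3 + I)*(6 + I) + (3 + I)*(-1) = (-3 + I)*(6 + I) + (-3 - I) = -3 - I + (-3 + I)*(6 + I))
s(12, 1)*((6*5)*4) - 90 = (-21 + 12² + 2*12)*((6*5)*4) - 90 = (-21 + 144 + 24)*(30*4) - 90 = 147*120 - 90 = 17640 - 90 = 17550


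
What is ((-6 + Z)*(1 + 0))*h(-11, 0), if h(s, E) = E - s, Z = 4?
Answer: -22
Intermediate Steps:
((-6 + Z)*(1 + 0))*h(-11, 0) = ((-6 + 4)*(1 + 0))*(0 - 1*(-11)) = (-2*1)*(0 + 11) = -2*11 = -22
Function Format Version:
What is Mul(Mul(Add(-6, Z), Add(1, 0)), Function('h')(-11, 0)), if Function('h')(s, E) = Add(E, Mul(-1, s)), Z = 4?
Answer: -22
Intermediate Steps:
Mul(Mul(Add(-6, Z), Add(1, 0)), Function('h')(-11, 0)) = Mul(Mul(Add(-6, 4), Add(1, 0)), Add(0, Mul(-1, -11))) = Mul(Mul(-2, 1), Add(0, 11)) = Mul(-2, 11) = -22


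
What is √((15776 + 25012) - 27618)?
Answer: √13170 ≈ 114.76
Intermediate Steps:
√((15776 + 25012) - 27618) = √(40788 - 27618) = √13170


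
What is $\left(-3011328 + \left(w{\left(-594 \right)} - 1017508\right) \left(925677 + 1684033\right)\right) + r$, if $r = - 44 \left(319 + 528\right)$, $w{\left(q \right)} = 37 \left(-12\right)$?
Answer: $-2656562562516$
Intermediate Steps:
$w{\left(q \right)} = -444$
$r = -37268$ ($r = \left(-44\right) 847 = -37268$)
$\left(-3011328 + \left(w{\left(-594 \right)} - 1017508\right) \left(925677 + 1684033\right)\right) + r = \left(-3011328 + \left(-444 - 1017508\right) \left(925677 + 1684033\right)\right) - 37268 = \left(-3011328 - 2656559513920\right) - 37268 = -2656562525248 - 37268 = -2656562562516$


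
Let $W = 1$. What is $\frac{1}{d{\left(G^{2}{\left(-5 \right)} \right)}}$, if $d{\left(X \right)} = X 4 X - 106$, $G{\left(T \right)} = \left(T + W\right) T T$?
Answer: $\frac{1}{399999894} \approx 2.5 \cdot 10^{-9}$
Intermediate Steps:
$G{\left(T \right)} = T^{2} \left(1 + T\right)$ ($G{\left(T \right)} = \left(T + 1\right) T T = \left(1 + T\right) T T = T \left(1 + T\right) T = T^{2} \left(1 + T\right)$)
$d{\left(X \right)} = -106 + 4 X^{2}$ ($d{\left(X \right)} = 4 X X - 106 = 4 X^{2} - 106 = -106 + 4 X^{2}$)
$\frac{1}{d{\left(G^{2}{\left(-5 \right)} \right)}} = \frac{1}{-106 + 4 \left(\left(\left(-5\right)^{2} \left(1 - 5\right)\right)^{2}\right)^{2}} = \frac{1}{-106 + 4 \left(\left(25 \left(-4\right)\right)^{2}\right)^{2}} = \frac{1}{-106 + 4 \left(\left(-100\right)^{2}\right)^{2}} = \frac{1}{-106 + 4 \cdot 10000^{2}} = \frac{1}{-106 + 4 \cdot 100000000} = \frac{1}{-106 + 400000000} = \frac{1}{399999894}$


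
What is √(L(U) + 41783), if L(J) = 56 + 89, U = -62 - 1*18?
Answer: 2*√10482 ≈ 204.76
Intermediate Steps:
U = -80 (U = -62 - 18 = -80)
L(J) = 145
√(L(U) + 41783) = √(145 + 41783) = √41928 = 2*√10482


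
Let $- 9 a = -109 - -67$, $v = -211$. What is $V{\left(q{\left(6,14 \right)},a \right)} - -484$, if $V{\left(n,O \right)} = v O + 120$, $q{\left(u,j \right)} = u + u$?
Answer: $- \frac{1142}{3} \approx -380.67$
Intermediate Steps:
$q{\left(u,j \right)} = 2 u$
$a = \frac{14}{3}$ ($a = - \frac{-109 - -67}{9} = - \frac{-109 + 67}{9} = \left(- \frac{1}{9}\right) \left(-42\right) = \frac{14}{3} \approx 4.6667$)
$V{\left(n,O \right)} = 120 - 211 O$ ($V{\left(n,O \right)} = - 211 O + 120 = 120 - 211 O$)
$V{\left(q{\left(6,14 \right)},a \right)} - -484 = \left(120 - \frac{2954}{3}\right) - -484 = \left(120 - \frac{2954}{3}\right) + 484 = - \frac{2594}{3} + 484 = - \frac{1142}{3}$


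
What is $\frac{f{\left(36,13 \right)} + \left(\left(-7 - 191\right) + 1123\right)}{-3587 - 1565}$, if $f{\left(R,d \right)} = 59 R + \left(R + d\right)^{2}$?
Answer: $- \frac{2725}{2576} \approx -1.0578$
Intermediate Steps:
$f{\left(R,d \right)} = \left(R + d\right)^{2} + 59 R$
$\frac{f{\left(36,13 \right)} + \left(\left(-7 - 191\right) + 1123\right)}{-3587 - 1565} = \frac{\left(\left(36 + 13\right)^{2} + 59 \cdot 36\right) + \left(\left(-7 - 191\right) + 1123\right)}{-3587 - 1565} = \frac{\left(49^{2} + 2124\right) + \left(-198 + 1123\right)}{-5152} = \left(\left(2401 + 2124\right) + 925\right) \left(- \frac{1}{5152}\right) = \left(4525 + 925\right) \left(- \frac{1}{5152}\right) = 5450 \left(- \frac{1}{5152}\right) = - \frac{2725}{2576}$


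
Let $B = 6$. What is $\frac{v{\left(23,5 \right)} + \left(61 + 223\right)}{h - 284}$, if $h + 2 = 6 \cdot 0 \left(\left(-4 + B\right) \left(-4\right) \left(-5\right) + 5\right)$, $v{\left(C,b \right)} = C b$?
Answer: $- \frac{399}{286} \approx -1.3951$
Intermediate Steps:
$h = -2$ ($h = -2 + 6 \cdot 0 \left(\left(-4 + 6\right) \left(-4\right) \left(-5\right) + 5\right) = -2 + 0 \left(2 \left(-4\right) \left(-5\right) + 5\right) = -2 + 0 \left(\left(-8\right) \left(-5\right) + 5\right) = -2 + 0 \left(40 + 5\right) = -2 + 0 \cdot 45 = -2 + 0 = -2$)
$\frac{v{\left(23,5 \right)} + \left(61 + 223\right)}{h - 284} = \frac{23 \cdot 5 + \left(61 + 223\right)}{-2 - 284} = \frac{115 + 284}{-286} = 399 \left(- \frac{1}{286}\right) = - \frac{399}{286}$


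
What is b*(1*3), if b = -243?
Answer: -729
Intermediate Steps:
b*(1*3) = -243*3 = -729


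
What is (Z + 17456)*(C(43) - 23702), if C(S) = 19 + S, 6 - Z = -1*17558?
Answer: -827872800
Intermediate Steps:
Z = 17564 (Z = 6 - (-1)*17558 = 6 - 1*(-17558) = 6 + 17558 = 17564)
(Z + 17456)*(C(43) - 23702) = (17564 + 17456)*((19 + 43) - 23702) = 35020*(62 - 23702) = 35020*(-23640) = -827872800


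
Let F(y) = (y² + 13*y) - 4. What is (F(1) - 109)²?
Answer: 9801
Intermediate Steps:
F(y) = -4 + y² + 13*y
(F(1) - 109)² = ((-4 + 1² + 13*1) - 109)² = ((-4 + 1 + 13) - 109)² = (10 - 109)² = (-99)² = 9801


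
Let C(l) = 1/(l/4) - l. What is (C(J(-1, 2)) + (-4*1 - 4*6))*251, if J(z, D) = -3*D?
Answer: -17068/3 ≈ -5689.3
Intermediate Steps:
C(l) = -l + 4/l (C(l) = 1/(l*(¼)) - l = 1/(l/4) - l = 4/l - l = -l + 4/l)
(C(J(-1, 2)) + (-4*1 - 4*6))*251 = ((-(-3)*2 + 4/((-3*2))) + (-4*1 - 4*6))*251 = ((-1*(-6) + 4/(-6)) + (-4 - 24))*251 = ((6 + 4*(-⅙)) - 28)*251 = ((6 - ⅔) - 28)*251 = (16/3 - 28)*251 = -68/3*251 = -17068/3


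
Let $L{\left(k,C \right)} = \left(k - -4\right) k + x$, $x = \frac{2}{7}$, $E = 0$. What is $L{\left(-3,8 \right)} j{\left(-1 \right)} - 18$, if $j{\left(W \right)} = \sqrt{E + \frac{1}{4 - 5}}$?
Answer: $-18 - \frac{19 i}{7} \approx -18.0 - 2.7143 i$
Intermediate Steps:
$x = \frac{2}{7}$ ($x = 2 \cdot \frac{1}{7} = \frac{2}{7} \approx 0.28571$)
$L{\left(k,C \right)} = \frac{2}{7} + k \left(4 + k\right)$ ($L{\left(k,C \right)} = \left(k - -4\right) k + \frac{2}{7} = \left(k + 4\right) k + \frac{2}{7} = \left(4 + k\right) k + \frac{2}{7} = k \left(4 + k\right) + \frac{2}{7} = \frac{2}{7} + k \left(4 + k\right)$)
$j{\left(W \right)} = i$ ($j{\left(W \right)} = \sqrt{0 + \frac{1}{4 - 5}} = \sqrt{0 + \frac{1}{-1}} = \sqrt{0 - 1} = \sqrt{-1} = i$)
$L{\left(-3,8 \right)} j{\left(-1 \right)} - 18 = \left(\frac{2}{7} + \left(-3\right)^{2} + 4 \left(-3\right)\right) i - 18 = \left(\frac{2}{7} + 9 - 12\right) i - 18 = - \frac{19 i}{7} - 18 = -18 - \frac{19 i}{7}$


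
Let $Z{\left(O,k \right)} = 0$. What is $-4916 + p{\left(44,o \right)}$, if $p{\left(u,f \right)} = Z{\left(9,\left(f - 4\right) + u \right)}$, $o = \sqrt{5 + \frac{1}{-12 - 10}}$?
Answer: $-4916$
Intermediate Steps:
$o = \frac{\sqrt{2398}}{22}$ ($o = \sqrt{5 + \frac{1}{-22}} = \sqrt{5 - \frac{1}{22}} = \sqrt{\frac{109}{22}} = \frac{\sqrt{2398}}{22} \approx 2.2259$)
$p{\left(u,f \right)} = 0$
$-4916 + p{\left(44,o \right)} = -4916 + 0 = -4916$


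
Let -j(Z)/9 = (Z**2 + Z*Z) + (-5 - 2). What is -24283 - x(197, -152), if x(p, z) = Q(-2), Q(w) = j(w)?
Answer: -24274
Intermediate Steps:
j(Z) = 63 - 18*Z**2 (j(Z) = -9*((Z**2 + Z*Z) + (-5 - 2)) = -9*((Z**2 + Z**2) - 7) = -9*(2*Z**2 - 7) = -9*(-7 + 2*Z**2) = 63 - 18*Z**2)
Q(w) = 63 - 18*w**2
x(p, z) = -9 (x(p, z) = 63 - 18*(-2)**2 = 63 - 18*4 = 63 - 72 = -9)
-24283 - x(197, -152) = -24283 - 1*(-9) = -24283 + 9 = -24274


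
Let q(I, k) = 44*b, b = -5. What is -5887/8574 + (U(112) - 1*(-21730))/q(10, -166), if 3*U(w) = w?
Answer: -7830344/78595 ≈ -99.629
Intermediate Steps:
U(w) = w/3
q(I, k) = -220 (q(I, k) = 44*(-5) = -220)
-5887/8574 + (U(112) - 1*(-21730))/q(10, -166) = -5887/8574 + ((⅓)*112 - 1*(-21730))/(-220) = -5887*1/8574 + (112/3 + 21730)*(-1/220) = -5887/8574 + (65302/3)*(-1/220) = -5887/8574 - 32651/330 = -7830344/78595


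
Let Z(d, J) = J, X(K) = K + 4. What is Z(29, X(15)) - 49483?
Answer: -49464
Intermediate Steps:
X(K) = 4 + K
Z(29, X(15)) - 49483 = (4 + 15) - 49483 = 19 - 49483 = -49464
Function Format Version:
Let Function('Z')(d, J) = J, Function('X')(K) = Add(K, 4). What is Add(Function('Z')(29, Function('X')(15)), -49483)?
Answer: -49464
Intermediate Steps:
Function('X')(K) = Add(4, K)
Add(Function('Z')(29, Function('X')(15)), -49483) = Add(Add(4, 15), -49483) = Add(19, -49483) = -49464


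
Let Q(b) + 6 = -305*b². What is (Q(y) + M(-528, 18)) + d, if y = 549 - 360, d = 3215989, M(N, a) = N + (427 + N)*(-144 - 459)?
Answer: -7618547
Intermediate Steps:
M(N, a) = -257481 - 602*N (M(N, a) = N + (427 + N)*(-603) = N + (-257481 - 603*N) = -257481 - 602*N)
y = 189
Q(b) = -6 - 305*b²
(Q(y) + M(-528, 18)) + d = ((-6 - 305*189²) + (-257481 - 602*(-528))) + 3215989 = ((-6 - 305*35721) + (-257481 + 317856)) + 3215989 = ((-6 - 10894905) + 60375) + 3215989 = (-10894911 + 60375) + 3215989 = -10834536 + 3215989 = -7618547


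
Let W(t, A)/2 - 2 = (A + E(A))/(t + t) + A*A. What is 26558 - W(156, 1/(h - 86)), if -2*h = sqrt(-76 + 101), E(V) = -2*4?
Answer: 21629708539/814554 ≈ 26554.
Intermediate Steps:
E(V) = -8
h = -5/2 (h = -sqrt(-76 + 101)/2 = -sqrt(25)/2 = -1/2*5 = -5/2 ≈ -2.5000)
W(t, A) = 4 + 2*A**2 + (-8 + A)/t (W(t, A) = 4 + 2*((A - 8)/(t + t) + A*A) = 4 + 2*((-8 + A)/((2*t)) + A**2) = 4 + 2*((-8 + A)*(1/(2*t)) + A**2) = 4 + 2*((-8 + A)/(2*t) + A**2) = 4 + 2*(A**2 + (-8 + A)/(2*t)) = 4 + (2*A**2 + (-8 + A)/t) = 4 + 2*A**2 + (-8 + A)/t)
26558 - W(156, 1/(h - 86)) = 26558 - (-8 + 1/(-5/2 - 86) + 2*156*(2 + (1/(-5/2 - 86))**2))/156 = 26558 - (-8 + 1/(-177/2) + 2*156*(2 + (1/(-177/2))**2))/156 = 26558 - (-8 - 2/177 + 2*156*(2 + (-2/177)**2))/156 = 26558 - (-8 - 2/177 + 2*156*(2 + 4/31329))/156 = 26558 - (-8 - 2/177 + 2*156*(62662/31329))/156 = 26558 - (-8 - 2/177 + 6516848/10443)/156 = 26558 - 6433186/(156*10443) = 26558 - 1*3216593/814554 = 26558 - 3216593/814554 = 21629708539/814554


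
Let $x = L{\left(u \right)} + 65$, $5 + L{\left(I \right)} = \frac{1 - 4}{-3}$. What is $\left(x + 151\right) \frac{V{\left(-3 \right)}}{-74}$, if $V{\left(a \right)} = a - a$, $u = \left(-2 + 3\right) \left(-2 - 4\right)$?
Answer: $0$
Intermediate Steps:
$u = -6$ ($u = 1 \left(-6\right) = -6$)
$V{\left(a \right)} = 0$
$L{\left(I \right)} = -4$ ($L{\left(I \right)} = -5 + \frac{1 - 4}{-3} = -5 - -1 = -5 + 1 = -4$)
$x = 61$ ($x = -4 + 65 = 61$)
$\left(x + 151\right) \frac{V{\left(-3 \right)}}{-74} = \left(61 + 151\right) \frac{0}{-74} = 212 \cdot 0 \left(- \frac{1}{74}\right) = 212 \cdot 0 = 0$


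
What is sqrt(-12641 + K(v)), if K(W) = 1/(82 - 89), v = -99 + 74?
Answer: 6*I*sqrt(17206)/7 ≈ 112.43*I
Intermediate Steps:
v = -25
K(W) = -1/7 (K(W) = 1/(-7) = -1/7)
sqrt(-12641 + K(v)) = sqrt(-12641 - 1/7) = sqrt(-88488/7) = 6*I*sqrt(17206)/7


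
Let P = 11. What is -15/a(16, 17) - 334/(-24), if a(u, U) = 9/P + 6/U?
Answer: 971/876 ≈ 1.1084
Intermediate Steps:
a(u, U) = 9/11 + 6/U
-15/a(16, 17) - 334/(-24) = -15/(9/11 + 6/17) - 334/(-24) = -15/(9/11 + 6*(1/17)) - 334*(-1/24) = -15/(9/11 + 6/17) + 167/12 = -15/219/187 + 167/12 = -15*187/219 + 167/12 = -935/73 + 167/12 = 971/876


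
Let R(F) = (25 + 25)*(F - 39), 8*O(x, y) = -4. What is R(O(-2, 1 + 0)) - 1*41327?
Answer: -43302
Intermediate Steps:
O(x, y) = -1/2 (O(x, y) = (1/8)*(-4) = -1/2)
R(F) = -1950 + 50*F (R(F) = 50*(-39 + F) = -1950 + 50*F)
R(O(-2, 1 + 0)) - 1*41327 = (-1950 + 50*(-1/2)) - 1*41327 = (-1950 - 25) - 41327 = -1975 - 41327 = -43302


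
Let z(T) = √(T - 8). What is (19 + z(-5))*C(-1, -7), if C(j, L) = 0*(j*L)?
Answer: 0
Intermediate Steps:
C(j, L) = 0 (C(j, L) = 0*(L*j) = 0)
z(T) = √(-8 + T)
(19 + z(-5))*C(-1, -7) = (19 + √(-8 - 5))*0 = (19 + √(-13))*0 = (19 + I*√13)*0 = 0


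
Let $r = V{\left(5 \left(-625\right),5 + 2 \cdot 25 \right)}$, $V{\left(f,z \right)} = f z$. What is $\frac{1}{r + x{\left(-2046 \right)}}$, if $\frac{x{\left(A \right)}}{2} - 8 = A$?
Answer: $- \frac{1}{175951} \approx -5.6834 \cdot 10^{-6}$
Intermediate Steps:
$x{\left(A \right)} = 16 + 2 A$
$r = -171875$ ($r = 5 \left(-625\right) \left(5 + 2 \cdot 25\right) = - 3125 \left(5 + 50\right) = \left(-3125\right) 55 = -171875$)
$\frac{1}{r + x{\left(-2046 \right)}} = \frac{1}{-171875 + \left(16 + 2 \left(-2046\right)\right)} = \frac{1}{-171875 + \left(16 - 4092\right)} = \frac{1}{-171875 - 4076} = \frac{1}{-175951} = - \frac{1}{175951}$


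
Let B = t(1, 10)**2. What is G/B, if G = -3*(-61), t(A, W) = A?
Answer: 183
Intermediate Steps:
G = 183
B = 1 (B = 1**2 = 1)
G/B = 183/1 = 183*1 = 183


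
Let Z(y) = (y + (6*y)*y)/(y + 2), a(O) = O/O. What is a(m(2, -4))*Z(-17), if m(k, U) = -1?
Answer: -1717/15 ≈ -114.47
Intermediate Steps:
a(O) = 1
Z(y) = (y + 6*y²)/(2 + y)
a(m(2, -4))*Z(-17) = 1*(-17*(1 + 6*(-17))/(2 - 17)) = 1*(-17*(1 - 102)/(-15)) = 1*(-17*(-1/15)*(-101)) = 1*(-1717/15) = -1717/15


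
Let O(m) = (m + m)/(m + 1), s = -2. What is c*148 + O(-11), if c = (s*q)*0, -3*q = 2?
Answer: 11/5 ≈ 2.2000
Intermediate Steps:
q = -2/3 (q = -1/3*2 = -2/3 ≈ -0.66667)
c = 0 (c = -2*(-2/3)*0 = (4/3)*0 = 0)
O(m) = 2*m/(1 + m) (O(m) = (2*m)/(1 + m) = 2*m/(1 + m))
c*148 + O(-11) = 0*148 + 2*(-11)/(1 - 11) = 0 + 2*(-11)/(-10) = 0 + 2*(-11)*(-1/10) = 0 + 11/5 = 11/5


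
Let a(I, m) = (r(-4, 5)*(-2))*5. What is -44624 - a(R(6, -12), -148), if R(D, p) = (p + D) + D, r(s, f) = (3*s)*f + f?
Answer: -45174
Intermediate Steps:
r(s, f) = f + 3*f*s (r(s, f) = 3*f*s + f = f + 3*f*s)
R(D, p) = p + 2*D (R(D, p) = (D + p) + D = p + 2*D)
a(I, m) = 550 (a(I, m) = ((5*(1 + 3*(-4)))*(-2))*5 = ((5*(1 - 12))*(-2))*5 = ((5*(-11))*(-2))*5 = -55*(-2)*5 = 110*5 = 550)
-44624 - a(R(6, -12), -148) = -44624 - 1*550 = -44624 - 550 = -45174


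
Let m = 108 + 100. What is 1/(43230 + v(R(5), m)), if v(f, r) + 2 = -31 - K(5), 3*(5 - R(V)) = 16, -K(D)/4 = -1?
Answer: 1/43193 ≈ 2.3152e-5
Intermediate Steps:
K(D) = 4 (K(D) = -4*(-1) = 4)
m = 208
R(V) = -⅓ (R(V) = 5 - ⅓*16 = 5 - 16/3 = -⅓)
v(f, r) = -37 (v(f, r) = -2 + (-31 - 1*4) = -2 + (-31 - 4) = -2 - 35 = -37)
1/(43230 + v(R(5), m)) = 1/(43230 - 37) = 1/43193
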